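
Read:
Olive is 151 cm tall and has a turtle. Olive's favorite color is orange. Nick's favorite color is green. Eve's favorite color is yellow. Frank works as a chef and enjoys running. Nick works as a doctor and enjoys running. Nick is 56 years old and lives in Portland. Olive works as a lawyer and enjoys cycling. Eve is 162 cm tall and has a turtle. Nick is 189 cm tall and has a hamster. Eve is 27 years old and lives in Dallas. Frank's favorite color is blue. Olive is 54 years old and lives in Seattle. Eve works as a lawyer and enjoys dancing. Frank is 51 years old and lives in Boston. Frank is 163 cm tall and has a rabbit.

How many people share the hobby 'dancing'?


Count: 1

1


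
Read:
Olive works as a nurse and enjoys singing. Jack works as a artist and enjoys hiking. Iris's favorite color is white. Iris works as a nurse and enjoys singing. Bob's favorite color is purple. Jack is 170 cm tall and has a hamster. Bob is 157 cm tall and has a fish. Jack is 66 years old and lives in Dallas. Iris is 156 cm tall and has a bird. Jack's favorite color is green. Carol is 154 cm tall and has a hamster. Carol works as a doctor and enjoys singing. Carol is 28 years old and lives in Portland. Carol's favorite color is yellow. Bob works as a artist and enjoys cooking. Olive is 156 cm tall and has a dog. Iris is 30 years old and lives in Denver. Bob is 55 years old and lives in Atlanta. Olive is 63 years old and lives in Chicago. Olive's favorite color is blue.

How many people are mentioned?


People: Iris, Carol, Olive, Jack, Bob. Count = 5

5


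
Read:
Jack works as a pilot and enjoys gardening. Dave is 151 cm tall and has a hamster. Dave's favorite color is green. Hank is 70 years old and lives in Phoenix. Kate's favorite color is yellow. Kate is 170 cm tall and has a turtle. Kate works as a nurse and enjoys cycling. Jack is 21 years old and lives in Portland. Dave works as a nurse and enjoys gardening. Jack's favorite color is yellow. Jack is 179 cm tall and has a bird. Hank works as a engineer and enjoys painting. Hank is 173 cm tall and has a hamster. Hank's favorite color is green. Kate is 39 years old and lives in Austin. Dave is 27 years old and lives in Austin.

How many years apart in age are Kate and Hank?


39 vs 70, diff = 31

31


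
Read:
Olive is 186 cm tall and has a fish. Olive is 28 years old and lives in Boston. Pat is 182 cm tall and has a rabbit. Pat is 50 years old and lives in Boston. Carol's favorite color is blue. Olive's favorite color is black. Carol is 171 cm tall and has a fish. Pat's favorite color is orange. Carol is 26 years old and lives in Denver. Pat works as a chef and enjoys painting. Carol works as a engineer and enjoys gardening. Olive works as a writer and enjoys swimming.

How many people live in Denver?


Count in Denver: 1

1


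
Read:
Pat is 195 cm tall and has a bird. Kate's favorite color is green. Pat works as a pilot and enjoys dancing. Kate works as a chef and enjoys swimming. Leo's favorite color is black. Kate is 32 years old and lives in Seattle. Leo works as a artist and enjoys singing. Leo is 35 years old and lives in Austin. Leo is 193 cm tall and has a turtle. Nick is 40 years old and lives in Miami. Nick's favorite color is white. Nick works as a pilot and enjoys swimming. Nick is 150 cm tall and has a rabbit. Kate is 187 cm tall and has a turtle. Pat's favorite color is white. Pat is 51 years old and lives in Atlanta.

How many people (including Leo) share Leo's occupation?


Leo is a artist. Count = 1

1


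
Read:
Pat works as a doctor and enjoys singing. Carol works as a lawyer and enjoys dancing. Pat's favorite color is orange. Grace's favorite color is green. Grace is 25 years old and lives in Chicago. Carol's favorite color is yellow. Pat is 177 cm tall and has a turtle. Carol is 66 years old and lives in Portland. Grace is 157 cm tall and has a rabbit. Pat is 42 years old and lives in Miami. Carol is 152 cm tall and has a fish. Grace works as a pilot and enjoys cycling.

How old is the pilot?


The pilot is Grace, age 25

25


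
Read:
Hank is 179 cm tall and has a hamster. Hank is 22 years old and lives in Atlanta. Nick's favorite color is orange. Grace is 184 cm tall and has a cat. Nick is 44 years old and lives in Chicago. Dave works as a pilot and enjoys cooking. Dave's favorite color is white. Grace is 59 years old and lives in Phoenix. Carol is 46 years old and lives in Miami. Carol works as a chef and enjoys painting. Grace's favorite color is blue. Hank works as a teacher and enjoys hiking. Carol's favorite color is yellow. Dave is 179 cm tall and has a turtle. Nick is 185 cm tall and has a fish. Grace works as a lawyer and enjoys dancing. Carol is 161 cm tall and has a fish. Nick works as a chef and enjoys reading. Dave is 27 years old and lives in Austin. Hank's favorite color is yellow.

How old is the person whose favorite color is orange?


Person with favorite color=orange is Nick, age 44

44


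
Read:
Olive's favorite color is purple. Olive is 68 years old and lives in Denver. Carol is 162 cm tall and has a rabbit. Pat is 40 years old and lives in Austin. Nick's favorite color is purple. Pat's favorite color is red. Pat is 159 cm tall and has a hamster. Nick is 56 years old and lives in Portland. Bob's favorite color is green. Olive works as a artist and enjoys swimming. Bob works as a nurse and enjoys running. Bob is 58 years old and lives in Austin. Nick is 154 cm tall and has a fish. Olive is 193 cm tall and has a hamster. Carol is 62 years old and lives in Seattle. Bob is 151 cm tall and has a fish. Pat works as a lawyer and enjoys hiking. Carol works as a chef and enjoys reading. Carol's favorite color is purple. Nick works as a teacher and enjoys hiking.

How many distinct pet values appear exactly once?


Unique pet values: 1

1


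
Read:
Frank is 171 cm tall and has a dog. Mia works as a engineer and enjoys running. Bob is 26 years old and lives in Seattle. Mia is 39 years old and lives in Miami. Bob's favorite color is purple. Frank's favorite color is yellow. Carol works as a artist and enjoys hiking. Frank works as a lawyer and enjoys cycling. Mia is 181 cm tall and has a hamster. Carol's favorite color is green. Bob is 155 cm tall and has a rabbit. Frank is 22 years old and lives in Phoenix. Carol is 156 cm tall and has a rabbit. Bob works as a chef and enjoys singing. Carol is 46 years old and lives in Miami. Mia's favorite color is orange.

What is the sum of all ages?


22+46+39+26 = 133

133


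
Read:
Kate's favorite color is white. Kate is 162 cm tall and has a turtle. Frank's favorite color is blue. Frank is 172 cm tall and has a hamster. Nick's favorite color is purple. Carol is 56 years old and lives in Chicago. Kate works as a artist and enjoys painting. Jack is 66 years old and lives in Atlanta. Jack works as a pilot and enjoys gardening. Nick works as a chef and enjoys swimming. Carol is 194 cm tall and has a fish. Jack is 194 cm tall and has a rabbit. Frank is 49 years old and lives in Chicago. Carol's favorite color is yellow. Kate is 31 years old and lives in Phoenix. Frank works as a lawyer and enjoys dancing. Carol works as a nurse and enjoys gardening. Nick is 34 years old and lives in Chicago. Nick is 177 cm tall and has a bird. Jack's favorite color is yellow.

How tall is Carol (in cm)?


Carol is 194 cm tall

194


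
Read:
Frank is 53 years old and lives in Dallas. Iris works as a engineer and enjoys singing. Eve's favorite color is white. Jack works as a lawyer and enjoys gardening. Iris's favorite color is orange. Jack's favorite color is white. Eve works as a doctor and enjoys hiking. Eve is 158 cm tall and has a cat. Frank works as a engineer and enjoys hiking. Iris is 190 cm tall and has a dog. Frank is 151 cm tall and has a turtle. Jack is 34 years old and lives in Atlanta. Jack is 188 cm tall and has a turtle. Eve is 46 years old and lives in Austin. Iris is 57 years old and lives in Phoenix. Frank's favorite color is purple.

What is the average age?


Sum=190, n=4, avg=47.5

47.5


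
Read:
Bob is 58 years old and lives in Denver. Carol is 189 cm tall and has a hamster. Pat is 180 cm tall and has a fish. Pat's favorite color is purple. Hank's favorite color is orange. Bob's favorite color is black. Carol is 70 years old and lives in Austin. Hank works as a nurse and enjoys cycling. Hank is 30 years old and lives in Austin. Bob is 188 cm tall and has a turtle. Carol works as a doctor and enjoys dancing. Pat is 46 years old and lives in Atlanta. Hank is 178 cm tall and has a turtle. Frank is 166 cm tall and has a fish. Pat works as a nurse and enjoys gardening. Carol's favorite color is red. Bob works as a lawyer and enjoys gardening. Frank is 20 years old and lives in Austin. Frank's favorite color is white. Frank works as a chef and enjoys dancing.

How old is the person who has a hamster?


Person with hamster is Carol, age 70

70


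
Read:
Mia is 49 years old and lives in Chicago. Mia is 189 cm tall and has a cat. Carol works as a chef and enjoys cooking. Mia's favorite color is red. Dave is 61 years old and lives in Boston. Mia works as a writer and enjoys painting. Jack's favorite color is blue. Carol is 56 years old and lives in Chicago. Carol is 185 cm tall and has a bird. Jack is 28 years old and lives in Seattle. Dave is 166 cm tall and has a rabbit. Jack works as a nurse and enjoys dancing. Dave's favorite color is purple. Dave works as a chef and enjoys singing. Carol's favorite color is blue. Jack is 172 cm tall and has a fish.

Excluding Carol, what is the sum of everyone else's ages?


Sum (excluding Carol): 138

138


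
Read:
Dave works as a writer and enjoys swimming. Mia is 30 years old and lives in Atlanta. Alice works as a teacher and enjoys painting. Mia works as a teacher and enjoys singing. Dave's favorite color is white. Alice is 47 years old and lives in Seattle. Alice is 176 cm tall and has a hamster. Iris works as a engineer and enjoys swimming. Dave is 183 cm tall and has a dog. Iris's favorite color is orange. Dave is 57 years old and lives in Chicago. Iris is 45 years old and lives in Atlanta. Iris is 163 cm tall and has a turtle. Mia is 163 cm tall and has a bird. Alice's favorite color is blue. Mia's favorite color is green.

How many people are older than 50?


Filter: 1

1


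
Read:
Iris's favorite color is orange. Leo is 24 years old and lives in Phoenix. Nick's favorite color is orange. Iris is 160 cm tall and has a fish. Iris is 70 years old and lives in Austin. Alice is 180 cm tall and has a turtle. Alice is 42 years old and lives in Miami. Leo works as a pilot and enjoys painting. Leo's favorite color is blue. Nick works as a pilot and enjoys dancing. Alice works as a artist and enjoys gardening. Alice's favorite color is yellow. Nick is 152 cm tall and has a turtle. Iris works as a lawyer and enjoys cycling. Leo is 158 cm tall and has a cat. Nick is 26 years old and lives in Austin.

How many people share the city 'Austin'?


Count: 2

2


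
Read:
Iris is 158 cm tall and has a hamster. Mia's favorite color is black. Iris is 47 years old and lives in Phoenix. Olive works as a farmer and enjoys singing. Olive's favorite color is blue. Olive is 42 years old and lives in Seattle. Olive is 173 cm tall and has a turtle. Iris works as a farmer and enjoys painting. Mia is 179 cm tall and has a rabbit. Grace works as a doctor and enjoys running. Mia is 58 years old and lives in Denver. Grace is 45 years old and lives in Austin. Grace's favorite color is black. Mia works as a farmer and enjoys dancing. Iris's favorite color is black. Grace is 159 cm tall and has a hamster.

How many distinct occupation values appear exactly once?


Unique occupation values: 1

1


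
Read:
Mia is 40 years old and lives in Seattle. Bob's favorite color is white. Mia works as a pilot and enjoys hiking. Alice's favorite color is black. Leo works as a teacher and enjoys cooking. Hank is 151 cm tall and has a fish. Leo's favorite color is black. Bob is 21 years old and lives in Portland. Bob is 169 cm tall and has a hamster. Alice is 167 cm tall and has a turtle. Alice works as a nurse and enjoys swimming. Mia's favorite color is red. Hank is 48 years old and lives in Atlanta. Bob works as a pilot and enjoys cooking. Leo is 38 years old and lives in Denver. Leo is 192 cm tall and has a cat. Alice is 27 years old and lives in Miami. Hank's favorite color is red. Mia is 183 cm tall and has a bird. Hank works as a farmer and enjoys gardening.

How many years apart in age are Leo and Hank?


38 vs 48, diff = 10

10


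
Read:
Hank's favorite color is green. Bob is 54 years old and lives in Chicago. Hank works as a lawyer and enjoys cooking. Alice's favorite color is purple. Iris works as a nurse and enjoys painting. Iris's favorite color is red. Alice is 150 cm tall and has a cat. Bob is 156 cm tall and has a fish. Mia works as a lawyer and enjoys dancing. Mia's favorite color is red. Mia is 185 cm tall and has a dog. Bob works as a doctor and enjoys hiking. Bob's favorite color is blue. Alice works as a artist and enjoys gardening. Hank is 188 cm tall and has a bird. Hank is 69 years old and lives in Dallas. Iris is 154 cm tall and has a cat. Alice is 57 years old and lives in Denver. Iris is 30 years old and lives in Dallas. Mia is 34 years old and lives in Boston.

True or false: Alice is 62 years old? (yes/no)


Alice is actually 57. no

no


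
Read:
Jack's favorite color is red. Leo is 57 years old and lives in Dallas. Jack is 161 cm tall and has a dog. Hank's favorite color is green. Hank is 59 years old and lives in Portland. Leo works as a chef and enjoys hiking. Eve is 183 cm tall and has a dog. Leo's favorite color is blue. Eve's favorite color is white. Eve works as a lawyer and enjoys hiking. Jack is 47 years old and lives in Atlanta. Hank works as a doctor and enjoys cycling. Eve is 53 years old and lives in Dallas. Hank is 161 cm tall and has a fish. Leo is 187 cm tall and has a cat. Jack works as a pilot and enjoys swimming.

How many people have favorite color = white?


Count: 1

1


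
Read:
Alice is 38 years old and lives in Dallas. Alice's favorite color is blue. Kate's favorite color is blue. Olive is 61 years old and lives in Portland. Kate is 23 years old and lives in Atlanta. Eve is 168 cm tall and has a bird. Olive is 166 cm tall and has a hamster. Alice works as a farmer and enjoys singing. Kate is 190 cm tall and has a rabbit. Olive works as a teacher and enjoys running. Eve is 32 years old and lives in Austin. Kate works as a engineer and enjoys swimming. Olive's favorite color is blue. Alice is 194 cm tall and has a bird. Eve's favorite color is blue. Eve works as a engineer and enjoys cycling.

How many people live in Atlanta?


Count in Atlanta: 1

1


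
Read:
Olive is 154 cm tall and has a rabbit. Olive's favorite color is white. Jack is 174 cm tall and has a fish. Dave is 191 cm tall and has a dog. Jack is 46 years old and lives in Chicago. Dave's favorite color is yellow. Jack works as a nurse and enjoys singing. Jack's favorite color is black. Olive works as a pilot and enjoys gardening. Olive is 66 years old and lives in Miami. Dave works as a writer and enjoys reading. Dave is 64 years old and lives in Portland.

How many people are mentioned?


People: Olive, Dave, Jack. Count = 3

3


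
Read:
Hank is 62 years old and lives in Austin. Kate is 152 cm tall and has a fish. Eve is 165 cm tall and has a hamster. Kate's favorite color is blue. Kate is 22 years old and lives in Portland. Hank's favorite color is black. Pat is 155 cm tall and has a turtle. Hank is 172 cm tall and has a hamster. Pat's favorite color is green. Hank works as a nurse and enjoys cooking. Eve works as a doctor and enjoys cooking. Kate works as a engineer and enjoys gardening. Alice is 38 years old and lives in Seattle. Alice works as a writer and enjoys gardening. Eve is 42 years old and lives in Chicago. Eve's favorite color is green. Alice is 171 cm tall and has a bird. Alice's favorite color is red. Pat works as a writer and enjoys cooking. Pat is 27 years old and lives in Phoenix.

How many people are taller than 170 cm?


Taller than 170: 2

2


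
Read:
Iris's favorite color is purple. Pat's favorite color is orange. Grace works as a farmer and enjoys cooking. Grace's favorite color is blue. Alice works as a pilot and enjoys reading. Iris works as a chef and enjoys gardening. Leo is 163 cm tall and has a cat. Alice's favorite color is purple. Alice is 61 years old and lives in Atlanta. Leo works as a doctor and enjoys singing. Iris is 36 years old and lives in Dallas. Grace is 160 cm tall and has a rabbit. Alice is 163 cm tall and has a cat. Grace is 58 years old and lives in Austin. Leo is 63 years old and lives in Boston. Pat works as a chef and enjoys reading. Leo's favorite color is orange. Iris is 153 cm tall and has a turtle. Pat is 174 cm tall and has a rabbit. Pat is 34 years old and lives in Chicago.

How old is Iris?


Iris is 36 years old

36


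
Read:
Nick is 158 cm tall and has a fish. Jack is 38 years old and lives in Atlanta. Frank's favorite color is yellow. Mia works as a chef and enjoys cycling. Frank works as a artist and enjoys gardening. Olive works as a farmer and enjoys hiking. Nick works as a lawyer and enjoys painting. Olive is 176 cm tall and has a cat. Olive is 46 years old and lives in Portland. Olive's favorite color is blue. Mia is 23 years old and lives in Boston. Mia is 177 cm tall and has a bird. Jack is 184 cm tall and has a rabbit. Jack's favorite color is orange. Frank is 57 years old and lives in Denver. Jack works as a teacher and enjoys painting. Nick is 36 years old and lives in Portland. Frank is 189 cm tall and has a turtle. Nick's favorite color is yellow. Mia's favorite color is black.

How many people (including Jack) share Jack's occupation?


Jack is a teacher. Count = 1

1


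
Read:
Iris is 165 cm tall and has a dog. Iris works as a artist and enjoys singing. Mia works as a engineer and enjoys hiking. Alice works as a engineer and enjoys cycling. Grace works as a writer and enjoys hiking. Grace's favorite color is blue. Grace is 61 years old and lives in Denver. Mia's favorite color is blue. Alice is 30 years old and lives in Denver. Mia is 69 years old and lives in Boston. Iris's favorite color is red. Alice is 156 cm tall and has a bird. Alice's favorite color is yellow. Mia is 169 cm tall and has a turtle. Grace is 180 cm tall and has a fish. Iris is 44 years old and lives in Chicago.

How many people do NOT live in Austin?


Not in Austin: 4

4


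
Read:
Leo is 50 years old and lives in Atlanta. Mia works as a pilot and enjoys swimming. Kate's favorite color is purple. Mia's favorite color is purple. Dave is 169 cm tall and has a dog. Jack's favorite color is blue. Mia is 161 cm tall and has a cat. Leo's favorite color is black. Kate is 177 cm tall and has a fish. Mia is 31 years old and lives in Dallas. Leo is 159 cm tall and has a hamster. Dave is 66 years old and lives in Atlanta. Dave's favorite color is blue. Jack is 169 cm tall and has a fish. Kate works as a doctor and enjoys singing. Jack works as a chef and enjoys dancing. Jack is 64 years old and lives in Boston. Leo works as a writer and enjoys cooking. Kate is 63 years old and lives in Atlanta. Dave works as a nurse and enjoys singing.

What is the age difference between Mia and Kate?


|31 - 63| = 32

32


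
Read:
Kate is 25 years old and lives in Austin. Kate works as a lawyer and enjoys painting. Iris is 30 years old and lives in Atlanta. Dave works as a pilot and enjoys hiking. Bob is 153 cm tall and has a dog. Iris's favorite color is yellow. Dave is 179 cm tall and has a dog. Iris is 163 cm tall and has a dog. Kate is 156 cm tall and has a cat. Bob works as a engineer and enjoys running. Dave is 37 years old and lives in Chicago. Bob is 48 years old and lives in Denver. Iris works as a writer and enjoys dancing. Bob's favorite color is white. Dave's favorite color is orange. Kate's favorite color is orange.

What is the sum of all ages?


37+25+48+30 = 140

140


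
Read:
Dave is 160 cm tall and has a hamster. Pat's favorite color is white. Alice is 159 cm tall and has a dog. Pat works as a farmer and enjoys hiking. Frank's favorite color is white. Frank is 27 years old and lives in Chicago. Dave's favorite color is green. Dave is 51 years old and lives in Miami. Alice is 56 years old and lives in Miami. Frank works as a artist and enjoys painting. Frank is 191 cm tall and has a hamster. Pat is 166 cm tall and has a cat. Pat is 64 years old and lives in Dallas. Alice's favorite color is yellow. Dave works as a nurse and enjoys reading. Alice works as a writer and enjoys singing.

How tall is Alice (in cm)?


Alice is 159 cm tall

159


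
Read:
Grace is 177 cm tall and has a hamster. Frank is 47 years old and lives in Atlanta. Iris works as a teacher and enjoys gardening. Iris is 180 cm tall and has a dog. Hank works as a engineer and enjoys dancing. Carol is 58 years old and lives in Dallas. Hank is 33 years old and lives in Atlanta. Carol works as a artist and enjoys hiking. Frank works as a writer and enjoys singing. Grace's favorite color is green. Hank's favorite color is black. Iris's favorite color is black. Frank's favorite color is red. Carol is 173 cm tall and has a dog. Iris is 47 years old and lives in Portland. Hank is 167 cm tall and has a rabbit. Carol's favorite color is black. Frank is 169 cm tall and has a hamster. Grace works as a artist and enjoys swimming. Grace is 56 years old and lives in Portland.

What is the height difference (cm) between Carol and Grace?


|173 - 177| = 4

4


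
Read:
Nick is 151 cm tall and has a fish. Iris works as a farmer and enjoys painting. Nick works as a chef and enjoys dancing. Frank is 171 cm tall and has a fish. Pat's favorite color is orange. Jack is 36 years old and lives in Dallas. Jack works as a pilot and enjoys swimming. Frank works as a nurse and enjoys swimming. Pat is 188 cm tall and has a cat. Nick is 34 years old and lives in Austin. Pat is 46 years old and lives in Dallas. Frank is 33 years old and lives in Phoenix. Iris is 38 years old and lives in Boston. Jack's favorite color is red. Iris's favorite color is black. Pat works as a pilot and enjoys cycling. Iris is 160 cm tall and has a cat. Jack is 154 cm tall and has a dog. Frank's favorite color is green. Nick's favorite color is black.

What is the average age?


Sum=187, n=5, avg=37.4

37.4


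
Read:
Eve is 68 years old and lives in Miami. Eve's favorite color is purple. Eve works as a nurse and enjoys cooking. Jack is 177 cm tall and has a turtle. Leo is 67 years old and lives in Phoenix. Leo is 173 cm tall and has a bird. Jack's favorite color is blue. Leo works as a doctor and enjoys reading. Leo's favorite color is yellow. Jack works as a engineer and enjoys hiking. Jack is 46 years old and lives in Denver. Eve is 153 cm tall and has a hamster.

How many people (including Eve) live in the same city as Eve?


Eve lives in Miami. Count = 1

1


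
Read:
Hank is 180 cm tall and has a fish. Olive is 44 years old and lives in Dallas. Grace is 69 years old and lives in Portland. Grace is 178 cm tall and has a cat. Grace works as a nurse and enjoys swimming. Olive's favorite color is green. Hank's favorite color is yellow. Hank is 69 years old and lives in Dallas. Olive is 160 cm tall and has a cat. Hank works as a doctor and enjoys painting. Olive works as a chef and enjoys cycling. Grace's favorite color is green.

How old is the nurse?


The nurse is Grace, age 69

69


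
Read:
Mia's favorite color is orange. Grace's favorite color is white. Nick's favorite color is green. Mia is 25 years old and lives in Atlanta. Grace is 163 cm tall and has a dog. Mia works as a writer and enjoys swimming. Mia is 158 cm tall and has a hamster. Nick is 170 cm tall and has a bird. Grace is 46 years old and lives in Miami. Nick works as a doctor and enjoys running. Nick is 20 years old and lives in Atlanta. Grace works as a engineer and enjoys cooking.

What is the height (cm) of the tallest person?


Tallest: Nick at 170 cm

170


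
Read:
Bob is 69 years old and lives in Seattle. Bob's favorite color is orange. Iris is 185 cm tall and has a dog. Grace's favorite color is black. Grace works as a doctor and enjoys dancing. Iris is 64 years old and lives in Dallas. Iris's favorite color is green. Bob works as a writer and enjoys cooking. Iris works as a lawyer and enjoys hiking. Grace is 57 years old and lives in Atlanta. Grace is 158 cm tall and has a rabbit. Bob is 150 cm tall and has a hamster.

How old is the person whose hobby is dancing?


Person with hobby=dancing is Grace, age 57

57


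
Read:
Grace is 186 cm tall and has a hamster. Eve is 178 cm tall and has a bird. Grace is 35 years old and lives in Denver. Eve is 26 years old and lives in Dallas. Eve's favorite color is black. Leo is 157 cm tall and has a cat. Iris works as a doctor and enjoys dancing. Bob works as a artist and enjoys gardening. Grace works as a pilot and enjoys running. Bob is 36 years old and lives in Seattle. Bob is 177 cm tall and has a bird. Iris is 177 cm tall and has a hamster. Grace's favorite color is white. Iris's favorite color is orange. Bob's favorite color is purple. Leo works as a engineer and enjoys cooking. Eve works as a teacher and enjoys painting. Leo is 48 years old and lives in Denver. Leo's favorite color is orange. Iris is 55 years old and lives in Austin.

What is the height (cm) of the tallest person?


Tallest: Grace at 186 cm

186


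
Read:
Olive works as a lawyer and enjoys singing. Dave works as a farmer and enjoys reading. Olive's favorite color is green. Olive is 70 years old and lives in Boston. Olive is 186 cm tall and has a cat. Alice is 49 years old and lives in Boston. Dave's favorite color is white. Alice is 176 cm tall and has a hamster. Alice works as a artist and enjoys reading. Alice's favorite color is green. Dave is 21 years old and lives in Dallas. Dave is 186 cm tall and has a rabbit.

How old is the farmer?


The farmer is Dave, age 21

21


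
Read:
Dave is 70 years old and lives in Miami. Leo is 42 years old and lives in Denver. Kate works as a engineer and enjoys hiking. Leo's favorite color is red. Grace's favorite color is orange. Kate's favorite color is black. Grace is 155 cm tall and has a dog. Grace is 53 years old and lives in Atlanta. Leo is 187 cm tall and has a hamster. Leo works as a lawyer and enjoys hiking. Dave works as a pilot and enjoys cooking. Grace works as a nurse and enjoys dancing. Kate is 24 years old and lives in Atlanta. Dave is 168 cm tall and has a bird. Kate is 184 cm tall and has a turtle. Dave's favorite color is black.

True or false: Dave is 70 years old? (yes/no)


Dave is actually 70. yes

yes


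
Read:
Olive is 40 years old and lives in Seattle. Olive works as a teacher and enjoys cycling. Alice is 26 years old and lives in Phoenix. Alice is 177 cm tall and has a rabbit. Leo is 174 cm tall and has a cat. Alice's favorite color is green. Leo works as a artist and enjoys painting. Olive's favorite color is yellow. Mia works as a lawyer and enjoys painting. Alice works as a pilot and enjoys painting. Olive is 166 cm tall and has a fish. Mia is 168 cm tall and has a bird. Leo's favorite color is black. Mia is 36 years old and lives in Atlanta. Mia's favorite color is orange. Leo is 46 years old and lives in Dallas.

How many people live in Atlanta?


Count in Atlanta: 1

1


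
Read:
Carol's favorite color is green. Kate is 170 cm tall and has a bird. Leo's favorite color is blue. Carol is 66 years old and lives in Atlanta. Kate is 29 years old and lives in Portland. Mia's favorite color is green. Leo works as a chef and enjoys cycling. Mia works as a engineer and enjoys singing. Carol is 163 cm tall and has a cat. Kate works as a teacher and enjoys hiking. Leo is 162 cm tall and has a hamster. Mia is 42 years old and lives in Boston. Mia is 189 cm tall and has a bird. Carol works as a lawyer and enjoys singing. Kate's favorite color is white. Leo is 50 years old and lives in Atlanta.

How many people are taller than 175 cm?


Taller than 175: 1

1


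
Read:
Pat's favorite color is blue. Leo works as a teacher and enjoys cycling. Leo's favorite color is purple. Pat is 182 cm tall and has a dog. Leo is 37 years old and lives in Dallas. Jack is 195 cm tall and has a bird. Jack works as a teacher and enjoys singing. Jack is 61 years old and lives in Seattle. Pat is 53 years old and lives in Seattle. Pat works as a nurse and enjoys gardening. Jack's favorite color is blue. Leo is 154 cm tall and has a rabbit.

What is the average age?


Sum=151, n=3, avg=50.33

50.33


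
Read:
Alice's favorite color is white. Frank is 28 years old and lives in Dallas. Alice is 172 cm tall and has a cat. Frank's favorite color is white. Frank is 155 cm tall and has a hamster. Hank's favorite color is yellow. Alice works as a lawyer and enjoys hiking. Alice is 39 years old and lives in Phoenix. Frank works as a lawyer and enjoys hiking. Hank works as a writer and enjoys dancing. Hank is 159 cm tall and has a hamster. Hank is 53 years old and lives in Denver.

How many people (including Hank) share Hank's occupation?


Hank is a writer. Count = 1

1


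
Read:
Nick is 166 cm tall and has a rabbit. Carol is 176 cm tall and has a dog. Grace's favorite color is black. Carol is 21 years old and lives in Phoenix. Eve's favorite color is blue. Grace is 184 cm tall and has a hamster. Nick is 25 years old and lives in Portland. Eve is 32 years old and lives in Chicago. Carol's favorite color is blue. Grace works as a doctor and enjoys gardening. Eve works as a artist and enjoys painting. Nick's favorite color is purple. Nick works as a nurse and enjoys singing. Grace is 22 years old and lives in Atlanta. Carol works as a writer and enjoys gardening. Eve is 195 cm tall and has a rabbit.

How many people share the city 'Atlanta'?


Count: 1

1


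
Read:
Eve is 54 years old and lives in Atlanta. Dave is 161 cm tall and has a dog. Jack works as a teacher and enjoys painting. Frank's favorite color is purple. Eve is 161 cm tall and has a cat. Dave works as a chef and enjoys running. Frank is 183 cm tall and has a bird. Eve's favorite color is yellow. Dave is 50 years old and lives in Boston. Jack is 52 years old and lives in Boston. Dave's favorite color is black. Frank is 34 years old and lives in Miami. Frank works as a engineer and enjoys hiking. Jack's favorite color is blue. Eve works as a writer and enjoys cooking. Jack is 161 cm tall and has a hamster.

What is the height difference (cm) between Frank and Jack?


|183 - 161| = 22

22


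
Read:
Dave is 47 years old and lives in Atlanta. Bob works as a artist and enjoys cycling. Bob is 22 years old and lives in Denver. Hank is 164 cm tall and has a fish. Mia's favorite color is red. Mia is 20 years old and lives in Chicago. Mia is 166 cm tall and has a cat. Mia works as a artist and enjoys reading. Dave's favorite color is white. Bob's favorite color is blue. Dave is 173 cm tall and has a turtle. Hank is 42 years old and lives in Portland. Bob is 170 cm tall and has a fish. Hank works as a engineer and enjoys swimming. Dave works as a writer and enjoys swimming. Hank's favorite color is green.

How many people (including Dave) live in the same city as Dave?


Dave lives in Atlanta. Count = 1

1


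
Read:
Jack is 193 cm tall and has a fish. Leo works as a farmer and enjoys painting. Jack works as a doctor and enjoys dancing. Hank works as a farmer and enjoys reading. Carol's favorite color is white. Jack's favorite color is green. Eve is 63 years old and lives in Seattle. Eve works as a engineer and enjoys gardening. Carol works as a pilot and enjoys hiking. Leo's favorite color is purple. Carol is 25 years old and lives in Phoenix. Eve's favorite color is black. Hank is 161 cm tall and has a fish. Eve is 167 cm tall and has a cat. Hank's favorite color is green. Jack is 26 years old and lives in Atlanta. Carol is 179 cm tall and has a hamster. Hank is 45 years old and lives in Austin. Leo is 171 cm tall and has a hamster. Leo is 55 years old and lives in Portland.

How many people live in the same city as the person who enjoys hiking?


Person with hobby hiking is Carol, city Phoenix. Count = 1

1


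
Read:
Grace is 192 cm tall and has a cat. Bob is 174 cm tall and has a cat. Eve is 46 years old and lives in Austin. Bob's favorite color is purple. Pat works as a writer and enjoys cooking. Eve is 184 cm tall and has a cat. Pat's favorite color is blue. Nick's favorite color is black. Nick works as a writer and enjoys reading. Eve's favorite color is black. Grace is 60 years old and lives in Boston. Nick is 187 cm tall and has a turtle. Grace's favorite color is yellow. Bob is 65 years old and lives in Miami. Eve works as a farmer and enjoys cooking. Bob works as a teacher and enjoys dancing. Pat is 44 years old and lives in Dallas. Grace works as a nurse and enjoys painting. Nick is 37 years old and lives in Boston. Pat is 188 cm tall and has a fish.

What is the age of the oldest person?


Oldest: Bob at 65

65


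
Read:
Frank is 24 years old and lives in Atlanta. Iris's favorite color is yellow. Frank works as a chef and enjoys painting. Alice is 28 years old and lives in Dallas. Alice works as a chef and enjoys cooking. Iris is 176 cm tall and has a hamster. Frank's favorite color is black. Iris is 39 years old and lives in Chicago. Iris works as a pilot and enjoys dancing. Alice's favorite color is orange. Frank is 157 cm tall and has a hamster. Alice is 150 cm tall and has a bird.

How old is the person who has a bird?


Person with bird is Alice, age 28

28


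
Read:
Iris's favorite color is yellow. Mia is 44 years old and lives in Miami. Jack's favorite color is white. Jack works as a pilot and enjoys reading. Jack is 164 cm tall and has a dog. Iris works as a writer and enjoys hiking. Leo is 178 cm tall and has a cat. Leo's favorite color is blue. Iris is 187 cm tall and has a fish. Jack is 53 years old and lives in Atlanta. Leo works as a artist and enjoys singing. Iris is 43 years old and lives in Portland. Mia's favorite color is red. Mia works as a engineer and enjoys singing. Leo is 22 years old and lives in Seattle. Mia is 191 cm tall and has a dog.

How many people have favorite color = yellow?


Count: 1

1


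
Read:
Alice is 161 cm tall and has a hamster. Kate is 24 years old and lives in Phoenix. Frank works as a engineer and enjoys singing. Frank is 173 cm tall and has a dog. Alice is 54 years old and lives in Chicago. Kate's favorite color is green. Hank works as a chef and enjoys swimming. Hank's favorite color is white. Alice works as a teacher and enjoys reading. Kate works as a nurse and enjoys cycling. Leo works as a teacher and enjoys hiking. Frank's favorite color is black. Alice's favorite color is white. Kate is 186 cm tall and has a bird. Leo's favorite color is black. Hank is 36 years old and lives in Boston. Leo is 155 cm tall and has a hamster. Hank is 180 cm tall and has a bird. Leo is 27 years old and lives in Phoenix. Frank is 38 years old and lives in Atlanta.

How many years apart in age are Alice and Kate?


54 vs 24, diff = 30

30


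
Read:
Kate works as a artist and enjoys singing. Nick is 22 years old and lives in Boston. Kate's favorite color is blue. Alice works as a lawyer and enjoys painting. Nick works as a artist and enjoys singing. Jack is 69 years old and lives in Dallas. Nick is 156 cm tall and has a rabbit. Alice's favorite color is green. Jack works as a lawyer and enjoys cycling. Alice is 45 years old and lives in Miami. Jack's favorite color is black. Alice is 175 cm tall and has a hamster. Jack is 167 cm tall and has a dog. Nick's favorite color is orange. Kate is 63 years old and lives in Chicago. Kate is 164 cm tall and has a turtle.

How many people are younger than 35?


Filter: 1

1


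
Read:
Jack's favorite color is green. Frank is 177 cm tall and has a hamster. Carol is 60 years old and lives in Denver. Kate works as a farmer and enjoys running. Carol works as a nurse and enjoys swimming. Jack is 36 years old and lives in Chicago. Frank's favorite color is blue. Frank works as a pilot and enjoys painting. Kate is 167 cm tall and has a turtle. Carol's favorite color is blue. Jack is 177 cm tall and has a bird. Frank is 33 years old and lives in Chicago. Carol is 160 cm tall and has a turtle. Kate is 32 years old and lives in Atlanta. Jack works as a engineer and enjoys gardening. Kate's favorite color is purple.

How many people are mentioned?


People: Jack, Frank, Carol, Kate. Count = 4

4


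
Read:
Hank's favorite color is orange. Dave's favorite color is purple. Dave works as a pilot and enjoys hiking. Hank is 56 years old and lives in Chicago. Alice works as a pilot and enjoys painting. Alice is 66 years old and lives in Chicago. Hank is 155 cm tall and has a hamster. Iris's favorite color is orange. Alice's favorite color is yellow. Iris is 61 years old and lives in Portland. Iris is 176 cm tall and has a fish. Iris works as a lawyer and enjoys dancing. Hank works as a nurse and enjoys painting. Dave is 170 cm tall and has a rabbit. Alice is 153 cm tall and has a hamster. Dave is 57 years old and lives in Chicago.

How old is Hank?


Hank is 56 years old

56


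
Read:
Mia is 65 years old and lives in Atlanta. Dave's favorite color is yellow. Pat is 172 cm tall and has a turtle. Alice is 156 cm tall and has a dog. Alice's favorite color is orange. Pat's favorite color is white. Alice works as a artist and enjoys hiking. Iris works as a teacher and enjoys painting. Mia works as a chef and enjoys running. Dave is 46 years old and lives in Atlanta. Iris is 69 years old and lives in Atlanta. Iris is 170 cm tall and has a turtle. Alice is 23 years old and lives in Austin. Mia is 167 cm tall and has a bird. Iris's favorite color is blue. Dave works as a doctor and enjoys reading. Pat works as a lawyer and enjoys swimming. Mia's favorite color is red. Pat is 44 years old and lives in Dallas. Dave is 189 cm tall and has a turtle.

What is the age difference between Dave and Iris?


|46 - 69| = 23

23


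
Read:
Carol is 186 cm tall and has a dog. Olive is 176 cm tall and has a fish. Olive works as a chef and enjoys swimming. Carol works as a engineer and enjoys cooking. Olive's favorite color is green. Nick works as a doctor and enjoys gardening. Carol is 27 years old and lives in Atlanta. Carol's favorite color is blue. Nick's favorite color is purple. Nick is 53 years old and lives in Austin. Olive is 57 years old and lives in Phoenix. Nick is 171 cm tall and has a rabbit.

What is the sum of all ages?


27+57+53 = 137

137


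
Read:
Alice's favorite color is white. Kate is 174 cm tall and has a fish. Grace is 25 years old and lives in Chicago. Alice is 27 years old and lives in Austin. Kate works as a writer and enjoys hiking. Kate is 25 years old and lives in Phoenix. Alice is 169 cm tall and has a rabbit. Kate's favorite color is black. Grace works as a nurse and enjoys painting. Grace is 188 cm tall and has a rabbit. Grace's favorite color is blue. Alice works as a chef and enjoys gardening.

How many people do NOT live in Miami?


Not in Miami: 3

3


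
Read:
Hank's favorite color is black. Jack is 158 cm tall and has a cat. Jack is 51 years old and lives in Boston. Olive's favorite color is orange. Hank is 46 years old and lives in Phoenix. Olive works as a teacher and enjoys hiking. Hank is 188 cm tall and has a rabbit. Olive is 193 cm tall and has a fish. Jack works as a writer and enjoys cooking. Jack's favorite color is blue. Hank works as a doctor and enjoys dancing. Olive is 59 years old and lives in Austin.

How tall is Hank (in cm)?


Hank is 188 cm tall

188


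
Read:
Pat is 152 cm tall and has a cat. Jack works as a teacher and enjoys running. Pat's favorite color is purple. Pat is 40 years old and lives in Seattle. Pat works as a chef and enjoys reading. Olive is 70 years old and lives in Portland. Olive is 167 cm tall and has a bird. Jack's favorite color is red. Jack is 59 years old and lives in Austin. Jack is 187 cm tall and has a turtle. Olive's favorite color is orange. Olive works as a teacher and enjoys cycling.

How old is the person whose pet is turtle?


Person with pet=turtle is Jack, age 59

59
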